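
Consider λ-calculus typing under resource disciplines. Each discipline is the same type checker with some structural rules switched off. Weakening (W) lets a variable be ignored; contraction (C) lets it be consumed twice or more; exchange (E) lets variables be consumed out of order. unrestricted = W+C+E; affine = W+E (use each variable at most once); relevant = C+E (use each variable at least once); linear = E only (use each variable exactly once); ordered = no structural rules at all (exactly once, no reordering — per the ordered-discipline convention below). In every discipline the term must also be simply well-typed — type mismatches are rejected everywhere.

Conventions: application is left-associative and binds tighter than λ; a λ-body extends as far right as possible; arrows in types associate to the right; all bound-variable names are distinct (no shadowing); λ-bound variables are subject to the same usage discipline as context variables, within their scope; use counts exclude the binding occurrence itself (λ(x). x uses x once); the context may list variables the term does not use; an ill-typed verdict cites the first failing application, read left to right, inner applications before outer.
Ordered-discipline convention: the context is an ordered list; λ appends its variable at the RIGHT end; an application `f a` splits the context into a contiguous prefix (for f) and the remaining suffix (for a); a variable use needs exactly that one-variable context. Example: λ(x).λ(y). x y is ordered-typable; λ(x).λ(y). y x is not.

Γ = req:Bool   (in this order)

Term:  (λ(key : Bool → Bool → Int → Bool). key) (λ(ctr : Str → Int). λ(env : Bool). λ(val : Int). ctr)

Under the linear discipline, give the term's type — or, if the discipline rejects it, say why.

not well-typed under linear — the type mismatch rejects it
counts: req: 0×, key [bound]: 1×, ctr [bound]: 1×, env [bound]: 0×, val [bound]: 0×
left-to-right use order: key, ctr
typing: ill-typed: argument of type (Str → Int) → Bool → Int → Str → Int where Bool → Bool → Int → Bool is required
across the five disciplines: ordered ✗; linear ✗; affine ✗; relevant ✗; unrestricted ✗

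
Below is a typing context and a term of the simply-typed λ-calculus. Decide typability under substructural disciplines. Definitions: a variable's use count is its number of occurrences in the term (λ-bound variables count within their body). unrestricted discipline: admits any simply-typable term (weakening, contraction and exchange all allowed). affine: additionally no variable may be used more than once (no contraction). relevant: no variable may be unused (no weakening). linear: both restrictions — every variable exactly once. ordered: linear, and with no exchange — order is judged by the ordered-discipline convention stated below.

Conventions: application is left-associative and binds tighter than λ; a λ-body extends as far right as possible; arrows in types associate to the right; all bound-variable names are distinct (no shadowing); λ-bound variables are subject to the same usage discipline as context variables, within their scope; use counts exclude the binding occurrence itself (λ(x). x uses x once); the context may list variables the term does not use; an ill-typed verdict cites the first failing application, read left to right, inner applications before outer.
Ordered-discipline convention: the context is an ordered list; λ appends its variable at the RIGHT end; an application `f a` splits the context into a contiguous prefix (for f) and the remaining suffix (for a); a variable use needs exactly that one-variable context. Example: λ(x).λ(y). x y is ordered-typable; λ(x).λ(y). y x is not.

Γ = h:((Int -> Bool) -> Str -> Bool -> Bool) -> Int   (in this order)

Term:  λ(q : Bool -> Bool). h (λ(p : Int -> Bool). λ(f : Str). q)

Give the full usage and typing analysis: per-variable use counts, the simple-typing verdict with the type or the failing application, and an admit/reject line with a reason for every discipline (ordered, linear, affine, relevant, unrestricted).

usage: h: 1×, q (bound): 1×, p (bound): 0×, f (bound): 0×
uses in reading order: h, q
typing: well-typed — term : (Bool -> Bool) -> Int
ordered ✗ (needs weakening: p, f unused)
linear ✗ (needs weakening: p, f unused)
affine ✓ (at most one use each (h, q, p, f))
relevant ✗ (needs weakening: p, f unused)
unrestricted ✓ (simply typable at (Bool -> Bool) -> Int; W, C, E all held)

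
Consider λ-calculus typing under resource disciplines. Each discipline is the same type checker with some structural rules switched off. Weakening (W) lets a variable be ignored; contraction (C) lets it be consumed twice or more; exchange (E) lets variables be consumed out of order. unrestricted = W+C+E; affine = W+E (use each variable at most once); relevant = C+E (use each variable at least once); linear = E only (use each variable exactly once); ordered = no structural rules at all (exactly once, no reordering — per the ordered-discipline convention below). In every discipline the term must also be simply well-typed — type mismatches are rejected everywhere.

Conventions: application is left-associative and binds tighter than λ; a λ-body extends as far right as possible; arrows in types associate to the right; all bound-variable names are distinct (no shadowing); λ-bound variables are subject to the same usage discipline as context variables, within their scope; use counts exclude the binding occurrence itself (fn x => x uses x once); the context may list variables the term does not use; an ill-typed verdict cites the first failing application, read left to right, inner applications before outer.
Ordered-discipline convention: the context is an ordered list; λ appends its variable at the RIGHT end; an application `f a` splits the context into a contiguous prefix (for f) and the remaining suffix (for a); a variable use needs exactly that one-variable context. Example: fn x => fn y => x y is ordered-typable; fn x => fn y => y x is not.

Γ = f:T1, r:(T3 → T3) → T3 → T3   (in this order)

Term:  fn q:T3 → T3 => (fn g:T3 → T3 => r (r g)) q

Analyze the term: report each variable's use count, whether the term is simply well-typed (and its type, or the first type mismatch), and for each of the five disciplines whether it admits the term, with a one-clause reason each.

variable uses: f ×0; r ×2; q (λ-bound) ×1; g (λ-bound) ×1
left-to-right use order: r, r, g, q
typing: well-typed — term : (T3 → T3) → T3 → T3
ordered: ✗ — uses contraction: r ×2; unused: f — weakening required
linear: ✗ — uses contraction: r ×2; unused: f — weakening required
affine: ✗ — uses contraction: r ×2
relevant: ✗ — unused: f — weakening required
unrestricted: ✓ — simply typable at (T3 → T3) → T3 → T3; W, C, E all held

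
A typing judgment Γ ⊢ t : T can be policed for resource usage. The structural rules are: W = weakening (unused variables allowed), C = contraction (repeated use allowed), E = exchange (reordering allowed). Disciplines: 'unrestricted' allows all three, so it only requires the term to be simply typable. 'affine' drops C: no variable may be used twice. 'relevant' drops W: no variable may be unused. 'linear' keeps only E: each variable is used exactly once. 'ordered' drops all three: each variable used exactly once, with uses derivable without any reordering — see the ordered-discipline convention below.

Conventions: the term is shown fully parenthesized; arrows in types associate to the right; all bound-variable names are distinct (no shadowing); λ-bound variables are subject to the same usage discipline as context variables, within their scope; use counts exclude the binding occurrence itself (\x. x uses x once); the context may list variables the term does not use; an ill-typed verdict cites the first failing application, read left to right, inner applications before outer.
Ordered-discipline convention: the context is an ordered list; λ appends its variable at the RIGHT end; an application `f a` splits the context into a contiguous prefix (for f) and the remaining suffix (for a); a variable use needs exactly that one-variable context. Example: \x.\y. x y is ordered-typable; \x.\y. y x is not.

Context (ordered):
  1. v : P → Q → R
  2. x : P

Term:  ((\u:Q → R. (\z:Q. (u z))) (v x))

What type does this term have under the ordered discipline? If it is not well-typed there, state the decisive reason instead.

term : Q → R
variable uses: v ×1, x ×1, u (λ-bound) ×1, z (λ-bound) ×1
left-to-right use order: u, z, v, x
typing: ✓ — Q → R
summary: ordered ✓, linear ✓, affine ✓, relevant ✓, unrestricted ✓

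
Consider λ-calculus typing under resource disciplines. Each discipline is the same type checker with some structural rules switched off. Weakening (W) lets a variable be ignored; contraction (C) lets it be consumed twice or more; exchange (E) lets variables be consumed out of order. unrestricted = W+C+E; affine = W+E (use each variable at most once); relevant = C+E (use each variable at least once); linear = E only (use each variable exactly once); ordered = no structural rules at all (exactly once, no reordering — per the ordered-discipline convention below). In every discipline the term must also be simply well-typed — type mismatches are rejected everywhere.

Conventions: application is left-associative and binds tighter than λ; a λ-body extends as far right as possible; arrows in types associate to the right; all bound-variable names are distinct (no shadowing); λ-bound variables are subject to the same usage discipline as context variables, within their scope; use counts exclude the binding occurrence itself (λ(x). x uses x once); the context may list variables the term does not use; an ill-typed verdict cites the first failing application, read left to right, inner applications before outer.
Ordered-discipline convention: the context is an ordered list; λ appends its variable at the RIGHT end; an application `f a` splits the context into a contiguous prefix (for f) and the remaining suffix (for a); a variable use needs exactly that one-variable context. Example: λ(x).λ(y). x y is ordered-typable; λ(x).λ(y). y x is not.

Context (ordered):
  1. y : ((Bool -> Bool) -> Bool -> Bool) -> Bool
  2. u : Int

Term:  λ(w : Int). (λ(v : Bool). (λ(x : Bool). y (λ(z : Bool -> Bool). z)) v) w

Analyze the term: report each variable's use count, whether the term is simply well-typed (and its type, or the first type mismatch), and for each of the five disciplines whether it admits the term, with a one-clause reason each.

use counts: y: 1×; u: 0×; w (λ-bound): 1×; v (λ-bound): 1×; x (λ-bound): 0×; z (λ-bound): 1×
uses in reading order: y, z, v, w
typing: ill-typed: an application expects Bool but receives Int
ordered ✗ (not simply typable)
linear ✗ (fails simple typing)
affine ✗ (a type mismatch blocks all five)
relevant ✗ (the type mismatch rejects it)
unrestricted ✗ (not simply typable)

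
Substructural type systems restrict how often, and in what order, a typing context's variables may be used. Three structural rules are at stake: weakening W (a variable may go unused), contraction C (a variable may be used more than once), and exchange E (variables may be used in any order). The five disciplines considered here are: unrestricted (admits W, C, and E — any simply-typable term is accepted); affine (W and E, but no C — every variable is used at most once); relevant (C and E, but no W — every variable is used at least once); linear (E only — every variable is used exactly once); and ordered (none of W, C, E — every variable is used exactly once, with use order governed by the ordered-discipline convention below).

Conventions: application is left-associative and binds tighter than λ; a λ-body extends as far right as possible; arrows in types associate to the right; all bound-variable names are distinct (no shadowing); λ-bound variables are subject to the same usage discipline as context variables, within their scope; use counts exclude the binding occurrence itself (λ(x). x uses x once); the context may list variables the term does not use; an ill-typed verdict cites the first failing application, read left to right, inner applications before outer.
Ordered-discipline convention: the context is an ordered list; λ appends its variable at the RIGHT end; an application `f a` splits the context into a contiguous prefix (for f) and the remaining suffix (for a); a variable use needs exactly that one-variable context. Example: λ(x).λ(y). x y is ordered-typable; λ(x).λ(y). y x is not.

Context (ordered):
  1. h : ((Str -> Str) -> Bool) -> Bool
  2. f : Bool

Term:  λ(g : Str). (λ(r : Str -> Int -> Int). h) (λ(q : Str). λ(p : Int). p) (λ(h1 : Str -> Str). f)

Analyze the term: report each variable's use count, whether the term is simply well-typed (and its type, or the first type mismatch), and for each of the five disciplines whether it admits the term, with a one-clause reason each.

use counts: h=1; f=1; g (λ-bound)=0; r (λ-bound)=0; q (λ-bound)=0; p (λ-bound)=1; h1 (λ-bound)=0
uses in reading order: h, p, f
typing: the term checks, with type Str -> Bool
ordered: ✗ — needs weakening: g, r, q, h1 unused
linear: ✗ — needs weakening: g, r, q, h1 unused
affine: ✓ — at most one use each (h, f, g, r, q, p, h1)
relevant: ✗ — needs weakening: g, r, q, h1 unused
unrestricted: ✓ — typability at Str -> Bool is all that's needed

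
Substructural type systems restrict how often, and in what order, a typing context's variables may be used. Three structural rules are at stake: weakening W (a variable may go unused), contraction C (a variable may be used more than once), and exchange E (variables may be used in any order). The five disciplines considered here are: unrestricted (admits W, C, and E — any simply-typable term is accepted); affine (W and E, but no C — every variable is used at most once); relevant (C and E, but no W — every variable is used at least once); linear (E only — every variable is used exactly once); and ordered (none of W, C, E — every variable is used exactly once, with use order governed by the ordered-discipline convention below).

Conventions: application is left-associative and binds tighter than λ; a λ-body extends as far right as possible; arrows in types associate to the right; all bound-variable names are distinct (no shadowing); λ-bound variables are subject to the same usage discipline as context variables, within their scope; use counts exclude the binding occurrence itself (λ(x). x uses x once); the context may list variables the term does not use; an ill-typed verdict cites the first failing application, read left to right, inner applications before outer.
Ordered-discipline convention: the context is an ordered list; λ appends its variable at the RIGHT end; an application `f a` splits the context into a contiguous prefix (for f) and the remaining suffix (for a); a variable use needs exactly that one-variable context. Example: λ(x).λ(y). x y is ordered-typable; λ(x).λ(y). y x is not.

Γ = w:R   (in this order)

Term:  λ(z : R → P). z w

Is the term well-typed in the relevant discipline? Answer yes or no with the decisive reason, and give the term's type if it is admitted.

yes — at least one use each (w, z); term : (R → P) → P
counts: w: 1, z [bound]: 1
use order (left to right): z, w
typing: well-typed at (R → P) → P
summary: ordered ✗ · linear ✓ · affine ✓ · relevant ✓ · unrestricted ✓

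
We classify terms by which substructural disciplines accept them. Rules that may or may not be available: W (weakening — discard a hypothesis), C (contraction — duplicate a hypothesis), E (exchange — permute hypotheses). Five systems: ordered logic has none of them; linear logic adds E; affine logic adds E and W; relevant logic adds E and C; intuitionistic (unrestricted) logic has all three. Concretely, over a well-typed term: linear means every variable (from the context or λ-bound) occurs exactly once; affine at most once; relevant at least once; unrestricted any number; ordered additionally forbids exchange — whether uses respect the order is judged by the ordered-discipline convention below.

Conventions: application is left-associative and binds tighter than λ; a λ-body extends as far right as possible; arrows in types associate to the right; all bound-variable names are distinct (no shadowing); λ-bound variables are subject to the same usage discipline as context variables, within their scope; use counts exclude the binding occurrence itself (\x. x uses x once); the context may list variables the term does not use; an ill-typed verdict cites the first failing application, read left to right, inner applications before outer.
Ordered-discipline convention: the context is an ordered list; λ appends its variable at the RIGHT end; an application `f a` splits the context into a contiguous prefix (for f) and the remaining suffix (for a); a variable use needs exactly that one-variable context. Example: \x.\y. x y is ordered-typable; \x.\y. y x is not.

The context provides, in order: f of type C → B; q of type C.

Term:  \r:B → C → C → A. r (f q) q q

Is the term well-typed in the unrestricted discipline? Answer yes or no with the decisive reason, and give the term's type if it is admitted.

yes — typability at (B → C → C → A) → A is all that's needed; term : (B → C → C → A) → A
use counts: f=1; q=3; r [bound]=1
uses in reading order: r, f, q, q, q
typing: well-typed at (B → C → C → A) → A
summary: ordered ✗ | linear ✗ | affine ✗ | relevant ✓ | unrestricted ✓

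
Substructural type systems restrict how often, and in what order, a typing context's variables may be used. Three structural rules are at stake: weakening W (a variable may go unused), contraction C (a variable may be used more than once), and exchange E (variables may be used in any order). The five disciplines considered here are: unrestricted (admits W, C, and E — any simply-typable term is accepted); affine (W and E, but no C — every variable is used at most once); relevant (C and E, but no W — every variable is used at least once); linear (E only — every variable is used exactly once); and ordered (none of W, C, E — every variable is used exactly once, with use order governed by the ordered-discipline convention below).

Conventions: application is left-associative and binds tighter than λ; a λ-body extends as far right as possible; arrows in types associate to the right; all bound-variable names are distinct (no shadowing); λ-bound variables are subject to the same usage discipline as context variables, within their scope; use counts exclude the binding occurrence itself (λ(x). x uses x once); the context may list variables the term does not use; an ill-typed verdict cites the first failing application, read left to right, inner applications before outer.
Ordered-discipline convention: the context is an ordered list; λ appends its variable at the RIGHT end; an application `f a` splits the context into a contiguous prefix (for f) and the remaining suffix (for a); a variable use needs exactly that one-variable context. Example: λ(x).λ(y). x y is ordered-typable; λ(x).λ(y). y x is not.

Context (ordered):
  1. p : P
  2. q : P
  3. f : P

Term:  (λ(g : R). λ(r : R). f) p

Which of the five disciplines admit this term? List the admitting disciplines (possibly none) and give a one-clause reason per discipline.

admitted by: none
variable uses: p: 1×; q: 0×; f: 1×; g [bound]: 0×; r [bound]: 0×
uses in reading order: f, p
typing: ill-typed: argument of type P where R is required
ordered ✗ (not simply typable)
linear ✗ (fails simple typing)
affine ✗ (a type mismatch blocks all five)
relevant ✗ (the type mismatch rejects it)
unrestricted ✗ (not simply typable)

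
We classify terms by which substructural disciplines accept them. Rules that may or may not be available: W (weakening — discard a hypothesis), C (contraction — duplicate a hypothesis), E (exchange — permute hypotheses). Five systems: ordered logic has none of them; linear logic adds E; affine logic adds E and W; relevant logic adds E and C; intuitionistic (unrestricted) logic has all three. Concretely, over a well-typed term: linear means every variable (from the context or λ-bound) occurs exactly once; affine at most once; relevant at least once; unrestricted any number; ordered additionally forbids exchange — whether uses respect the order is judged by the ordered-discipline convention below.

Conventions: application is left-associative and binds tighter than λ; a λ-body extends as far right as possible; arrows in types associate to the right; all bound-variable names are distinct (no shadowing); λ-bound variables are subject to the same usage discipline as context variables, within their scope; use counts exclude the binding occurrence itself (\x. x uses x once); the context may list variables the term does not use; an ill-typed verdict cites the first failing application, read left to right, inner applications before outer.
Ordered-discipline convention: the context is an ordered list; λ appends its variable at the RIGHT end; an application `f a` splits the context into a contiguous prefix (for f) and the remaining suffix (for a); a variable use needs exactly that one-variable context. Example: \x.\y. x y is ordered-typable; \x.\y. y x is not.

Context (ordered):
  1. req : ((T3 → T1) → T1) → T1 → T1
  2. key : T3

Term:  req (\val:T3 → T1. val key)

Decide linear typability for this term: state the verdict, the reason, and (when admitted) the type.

yes — req, key, val: one use apiece; term : T1 → T1
counts: req ×1, key ×1, val (λ-bound) ×1
use order (left to right): req, val, key
typing: well-typed at T1 → T1
per-discipline verdicts: ordered ✗, linear ✓, affine ✓, relevant ✓, unrestricted ✓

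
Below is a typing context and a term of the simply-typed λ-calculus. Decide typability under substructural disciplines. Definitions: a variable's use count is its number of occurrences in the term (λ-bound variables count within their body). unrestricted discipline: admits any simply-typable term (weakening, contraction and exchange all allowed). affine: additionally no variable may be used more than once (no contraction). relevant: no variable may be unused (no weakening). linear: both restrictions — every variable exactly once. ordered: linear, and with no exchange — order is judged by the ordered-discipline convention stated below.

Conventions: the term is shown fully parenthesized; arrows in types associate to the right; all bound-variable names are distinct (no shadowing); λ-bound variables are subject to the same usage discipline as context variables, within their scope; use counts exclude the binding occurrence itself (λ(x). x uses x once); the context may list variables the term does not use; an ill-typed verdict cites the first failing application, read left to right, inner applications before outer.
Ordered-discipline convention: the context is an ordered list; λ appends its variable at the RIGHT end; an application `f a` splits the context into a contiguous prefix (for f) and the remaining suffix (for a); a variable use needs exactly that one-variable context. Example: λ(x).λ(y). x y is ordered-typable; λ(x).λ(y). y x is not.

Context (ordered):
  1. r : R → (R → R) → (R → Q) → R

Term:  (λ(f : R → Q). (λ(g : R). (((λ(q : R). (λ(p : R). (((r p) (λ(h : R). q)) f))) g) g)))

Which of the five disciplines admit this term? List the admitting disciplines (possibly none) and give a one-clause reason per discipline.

admitted in: unrestricted
counts: r ×1, f [bound] ×1, g [bound] ×2, q [bound] ×1, p [bound] ×1, h [bound] ×0
order of uses: r, p, q, f, g, g
typing: the term checks, with type (R → Q) → R → R
ordered ✗ (g ×2 used more than once (contraction); h never used (weakening))
linear ✗ (g ×2 used more than once (contraction); h never used (weakening))
affine ✗ (g ×2 used more than once (contraction))
relevant ✗ (h never used (weakening))
unrestricted ✓ (typability at (R → Q) → R → R is all that's needed)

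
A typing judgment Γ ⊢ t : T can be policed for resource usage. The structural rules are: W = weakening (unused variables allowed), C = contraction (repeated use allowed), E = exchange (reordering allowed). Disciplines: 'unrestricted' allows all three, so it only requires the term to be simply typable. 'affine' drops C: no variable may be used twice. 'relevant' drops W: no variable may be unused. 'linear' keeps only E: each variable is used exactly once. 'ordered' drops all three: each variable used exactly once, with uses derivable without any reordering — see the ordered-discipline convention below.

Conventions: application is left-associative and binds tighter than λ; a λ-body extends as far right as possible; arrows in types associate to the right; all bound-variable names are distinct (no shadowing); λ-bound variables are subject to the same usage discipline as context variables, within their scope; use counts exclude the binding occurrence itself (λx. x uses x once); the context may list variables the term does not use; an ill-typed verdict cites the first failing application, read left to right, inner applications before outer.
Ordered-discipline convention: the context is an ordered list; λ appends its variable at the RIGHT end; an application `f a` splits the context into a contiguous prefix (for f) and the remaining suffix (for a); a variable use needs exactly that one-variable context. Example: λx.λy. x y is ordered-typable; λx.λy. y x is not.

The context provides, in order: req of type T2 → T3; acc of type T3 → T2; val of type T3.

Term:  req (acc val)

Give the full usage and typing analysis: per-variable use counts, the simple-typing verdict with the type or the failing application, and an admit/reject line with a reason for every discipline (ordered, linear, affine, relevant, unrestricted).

variable uses: req: 1; acc: 1; val: 1
order of uses: req, acc, val
typing: well-typed at T3
ordered: ✓ — req, acc, val: once each, no exchange needed
linear: ✓ — single use per variable (req, acc, val)
affine: ✓ — req, acc, val: no repeats, contraction unneeded
relevant: ✓ — every one of req, acc, val appears
unrestricted: ✓ — well-typed at T3; no restrictions here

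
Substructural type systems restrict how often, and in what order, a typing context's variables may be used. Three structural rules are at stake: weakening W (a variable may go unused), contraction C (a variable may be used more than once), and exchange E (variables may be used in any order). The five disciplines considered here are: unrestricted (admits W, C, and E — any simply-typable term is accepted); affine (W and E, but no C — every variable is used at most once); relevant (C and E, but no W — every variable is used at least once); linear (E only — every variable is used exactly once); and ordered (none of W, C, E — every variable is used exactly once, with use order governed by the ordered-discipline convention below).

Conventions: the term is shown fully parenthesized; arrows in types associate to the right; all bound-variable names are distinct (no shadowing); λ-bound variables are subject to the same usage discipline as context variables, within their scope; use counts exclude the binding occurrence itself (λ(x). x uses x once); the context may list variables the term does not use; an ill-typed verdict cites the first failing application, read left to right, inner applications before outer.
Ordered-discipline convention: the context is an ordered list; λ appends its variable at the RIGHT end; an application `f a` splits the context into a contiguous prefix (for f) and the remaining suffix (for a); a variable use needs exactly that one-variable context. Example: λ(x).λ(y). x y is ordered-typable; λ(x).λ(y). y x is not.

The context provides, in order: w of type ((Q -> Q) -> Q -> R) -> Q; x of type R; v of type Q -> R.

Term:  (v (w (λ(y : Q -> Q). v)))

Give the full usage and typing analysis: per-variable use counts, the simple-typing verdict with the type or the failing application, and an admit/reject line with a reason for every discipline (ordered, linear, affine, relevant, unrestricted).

usage: w ×1, x ×0, v ×2, y (bound) ×0
use order (left to right): v, w, v
typing: the term checks, with type R
ordered ✗ (needs contraction — v ×2; x, y left unused)
linear ✗ (needs contraction — v ×2; x, y left unused)
affine ✗ (needs contraction — v ×2)
relevant ✗ (x, y left unused)
unrestricted ✓ (well-typed at R; no restrictions here)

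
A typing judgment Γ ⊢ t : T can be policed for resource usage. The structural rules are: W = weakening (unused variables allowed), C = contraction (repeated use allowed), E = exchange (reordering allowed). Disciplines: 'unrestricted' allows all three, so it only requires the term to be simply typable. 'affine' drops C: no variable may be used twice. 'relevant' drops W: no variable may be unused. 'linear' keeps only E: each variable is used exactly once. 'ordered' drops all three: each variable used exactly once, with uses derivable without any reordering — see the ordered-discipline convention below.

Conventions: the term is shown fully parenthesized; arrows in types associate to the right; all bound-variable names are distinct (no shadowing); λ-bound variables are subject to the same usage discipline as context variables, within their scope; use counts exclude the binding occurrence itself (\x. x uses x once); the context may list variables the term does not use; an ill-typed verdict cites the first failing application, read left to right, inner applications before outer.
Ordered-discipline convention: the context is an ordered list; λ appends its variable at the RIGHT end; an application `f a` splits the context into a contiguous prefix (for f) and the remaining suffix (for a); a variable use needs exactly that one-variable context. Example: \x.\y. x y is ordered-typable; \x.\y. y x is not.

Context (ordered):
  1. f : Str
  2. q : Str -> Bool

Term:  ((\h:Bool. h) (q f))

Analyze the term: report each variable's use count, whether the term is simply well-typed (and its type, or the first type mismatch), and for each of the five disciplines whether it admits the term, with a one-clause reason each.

use counts: f: 1×; q: 1×; h (λ-bound): 1×
left-to-right use order: h, q, f
typing: ✓ — Bool
ordered ✗ (no ordered split (uses run h, q, f))
linear ✓ (each of f, q, h used exactly once)
affine ✓ (f, q, h: no repeats, contraction unneeded)
relevant ✓ (at least one use each (f, q, h))
unrestricted ✓ (type-checks (Bool) and nothing is barred)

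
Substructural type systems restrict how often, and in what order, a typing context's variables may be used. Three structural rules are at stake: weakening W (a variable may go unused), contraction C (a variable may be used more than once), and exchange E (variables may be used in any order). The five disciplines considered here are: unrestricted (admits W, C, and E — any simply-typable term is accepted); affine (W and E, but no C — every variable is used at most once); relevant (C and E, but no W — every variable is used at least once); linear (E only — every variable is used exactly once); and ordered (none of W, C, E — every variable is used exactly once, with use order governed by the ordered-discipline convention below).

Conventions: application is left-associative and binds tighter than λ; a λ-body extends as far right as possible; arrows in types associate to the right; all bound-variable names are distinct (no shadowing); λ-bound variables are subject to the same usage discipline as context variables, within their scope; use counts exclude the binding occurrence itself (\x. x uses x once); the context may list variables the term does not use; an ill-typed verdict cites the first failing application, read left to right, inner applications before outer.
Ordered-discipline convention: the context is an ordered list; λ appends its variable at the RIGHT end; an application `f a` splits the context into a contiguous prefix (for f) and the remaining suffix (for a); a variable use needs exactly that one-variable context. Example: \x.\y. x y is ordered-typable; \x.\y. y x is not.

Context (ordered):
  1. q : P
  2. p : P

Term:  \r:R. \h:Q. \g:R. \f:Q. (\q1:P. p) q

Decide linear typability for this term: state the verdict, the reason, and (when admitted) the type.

no — r, h, g, f, q1 never used (weakening)
usage: q=1, p=1, r [bound]=0, h [bound]=0, g [bound]=0, f [bound]=0, q1 [bound]=0
left-to-right use order: p, q
typing: ✓ — R → Q → R → Q → P
per-discipline verdicts: ordered ✗; linear ✗; affine ✓; relevant ✗; unrestricted ✓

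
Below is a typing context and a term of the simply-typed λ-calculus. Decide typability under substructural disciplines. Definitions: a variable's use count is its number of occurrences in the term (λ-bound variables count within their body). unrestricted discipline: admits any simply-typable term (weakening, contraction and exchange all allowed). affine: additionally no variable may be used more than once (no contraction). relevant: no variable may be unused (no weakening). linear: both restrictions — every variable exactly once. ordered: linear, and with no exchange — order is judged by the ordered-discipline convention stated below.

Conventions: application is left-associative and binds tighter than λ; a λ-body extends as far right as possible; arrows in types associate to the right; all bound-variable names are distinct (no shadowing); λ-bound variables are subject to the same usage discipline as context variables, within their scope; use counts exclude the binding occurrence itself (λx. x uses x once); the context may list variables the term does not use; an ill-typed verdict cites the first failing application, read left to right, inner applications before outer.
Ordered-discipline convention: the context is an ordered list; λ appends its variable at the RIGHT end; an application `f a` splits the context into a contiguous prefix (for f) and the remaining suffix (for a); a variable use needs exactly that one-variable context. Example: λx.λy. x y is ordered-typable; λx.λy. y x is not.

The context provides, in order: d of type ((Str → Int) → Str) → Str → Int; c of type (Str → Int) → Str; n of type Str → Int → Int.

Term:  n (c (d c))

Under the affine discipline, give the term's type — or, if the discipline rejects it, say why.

not well-typed under affine — c ×2 used more than once (contraction)
variable uses: d: 1×; c: 2×; n: 1×
left-to-right use order: n, c, d, c
typing: well-typed at Int → Int
summary: ordered ✗ | linear ✗ | affine ✗ | relevant ✓ | unrestricted ✓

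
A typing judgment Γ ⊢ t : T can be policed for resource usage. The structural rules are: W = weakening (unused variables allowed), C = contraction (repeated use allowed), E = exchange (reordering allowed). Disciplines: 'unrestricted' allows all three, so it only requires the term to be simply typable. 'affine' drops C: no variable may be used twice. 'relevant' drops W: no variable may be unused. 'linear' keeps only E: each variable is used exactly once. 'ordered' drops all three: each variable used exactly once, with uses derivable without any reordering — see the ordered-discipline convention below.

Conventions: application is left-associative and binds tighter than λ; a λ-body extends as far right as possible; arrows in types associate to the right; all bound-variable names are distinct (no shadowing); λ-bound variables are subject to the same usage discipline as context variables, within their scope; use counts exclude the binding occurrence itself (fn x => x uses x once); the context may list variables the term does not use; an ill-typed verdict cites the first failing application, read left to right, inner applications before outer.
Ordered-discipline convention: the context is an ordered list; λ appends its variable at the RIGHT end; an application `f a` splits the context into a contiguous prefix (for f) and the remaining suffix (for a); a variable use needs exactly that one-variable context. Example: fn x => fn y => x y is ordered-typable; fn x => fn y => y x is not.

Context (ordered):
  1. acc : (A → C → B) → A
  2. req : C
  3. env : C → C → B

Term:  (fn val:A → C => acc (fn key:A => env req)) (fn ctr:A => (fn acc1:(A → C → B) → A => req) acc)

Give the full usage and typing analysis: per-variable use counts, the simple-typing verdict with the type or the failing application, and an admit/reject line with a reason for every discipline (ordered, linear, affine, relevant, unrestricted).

use counts: acc ×2, req ×2, env ×1, val (bound) ×0, key (bound) ×0, ctr (bound) ×0, acc1 (bound) ×0
use order (left to right): acc, env, req, req, acc
typing: the term checks, with type A
ordered ✗ (acc ×2, req ×2 used more than once (contraction); unused: val, key, ctr, acc1 — weakening required)
linear ✗ (acc ×2, req ×2 used more than once (contraction); unused: val, key, ctr, acc1 — weakening required)
affine ✗ (acc ×2, req ×2 used more than once (contraction))
relevant ✗ (unused: val, key, ctr, acc1 — weakening required)
unrestricted ✓ (well-typed at A; no restrictions here)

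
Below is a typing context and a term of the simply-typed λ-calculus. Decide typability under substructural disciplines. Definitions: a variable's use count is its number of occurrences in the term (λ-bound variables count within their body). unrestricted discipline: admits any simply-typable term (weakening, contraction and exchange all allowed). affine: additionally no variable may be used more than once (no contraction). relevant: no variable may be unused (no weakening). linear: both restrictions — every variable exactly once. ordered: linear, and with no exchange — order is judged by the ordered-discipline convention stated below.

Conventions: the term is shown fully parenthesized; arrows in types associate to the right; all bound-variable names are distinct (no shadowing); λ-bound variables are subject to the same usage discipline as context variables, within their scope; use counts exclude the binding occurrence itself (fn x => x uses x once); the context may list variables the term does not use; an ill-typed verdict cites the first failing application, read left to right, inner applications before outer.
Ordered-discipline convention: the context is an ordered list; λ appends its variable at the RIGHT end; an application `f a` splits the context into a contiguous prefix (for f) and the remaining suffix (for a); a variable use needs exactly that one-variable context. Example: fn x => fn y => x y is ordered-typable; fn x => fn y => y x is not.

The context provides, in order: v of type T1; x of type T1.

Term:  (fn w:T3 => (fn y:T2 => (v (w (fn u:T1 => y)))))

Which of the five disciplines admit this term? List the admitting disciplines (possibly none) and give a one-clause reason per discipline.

accepted by: none
counts: v ×1; x ×0; w (λ-bound) ×1; y (λ-bound) ×1; u (λ-bound) ×0
left-to-right use order: v, w, y
typing: ill-typed: can't apply a value of type T3
ordered: ✗ — not simply typable
linear: ✗ — fails simple typing
affine: ✗ — a type mismatch blocks all five
relevant: ✗ — the type mismatch rejects it
unrestricted: ✗ — not simply typable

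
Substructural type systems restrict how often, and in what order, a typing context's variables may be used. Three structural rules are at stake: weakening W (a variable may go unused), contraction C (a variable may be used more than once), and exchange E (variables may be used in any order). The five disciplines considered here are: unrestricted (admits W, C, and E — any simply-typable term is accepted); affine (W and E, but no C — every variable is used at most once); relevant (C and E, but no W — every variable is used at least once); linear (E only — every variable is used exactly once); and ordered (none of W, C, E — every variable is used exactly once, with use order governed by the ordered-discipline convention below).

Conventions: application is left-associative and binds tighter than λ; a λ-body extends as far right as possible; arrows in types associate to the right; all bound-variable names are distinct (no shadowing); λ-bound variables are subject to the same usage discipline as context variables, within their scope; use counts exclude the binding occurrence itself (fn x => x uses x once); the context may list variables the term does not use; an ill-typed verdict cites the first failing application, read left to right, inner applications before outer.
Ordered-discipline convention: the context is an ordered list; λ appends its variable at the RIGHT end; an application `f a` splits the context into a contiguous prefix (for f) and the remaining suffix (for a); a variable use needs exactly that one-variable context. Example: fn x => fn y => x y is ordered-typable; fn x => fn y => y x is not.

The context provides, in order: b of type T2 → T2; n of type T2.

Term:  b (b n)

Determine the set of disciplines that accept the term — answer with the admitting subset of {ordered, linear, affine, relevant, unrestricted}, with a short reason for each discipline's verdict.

admitted in: relevant, unrestricted
variable uses: b: 2; n: 1
uses in reading order: b, b, n
typing: well-typed at T2
ordered: ✗, uses contraction: b ×2
linear: ✗, uses contraction: b ×2
affine: ✗, uses contraction: b ×2
relevant: ✓, every one of b, n appears
unrestricted: ✓, type-checks (T2) and nothing is barred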